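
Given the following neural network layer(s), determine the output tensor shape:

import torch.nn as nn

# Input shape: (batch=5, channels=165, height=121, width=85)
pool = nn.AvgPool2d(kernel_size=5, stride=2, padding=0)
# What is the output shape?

Input shape: (5, 165, 121, 85)
Output shape: (5, 165, 59, 41)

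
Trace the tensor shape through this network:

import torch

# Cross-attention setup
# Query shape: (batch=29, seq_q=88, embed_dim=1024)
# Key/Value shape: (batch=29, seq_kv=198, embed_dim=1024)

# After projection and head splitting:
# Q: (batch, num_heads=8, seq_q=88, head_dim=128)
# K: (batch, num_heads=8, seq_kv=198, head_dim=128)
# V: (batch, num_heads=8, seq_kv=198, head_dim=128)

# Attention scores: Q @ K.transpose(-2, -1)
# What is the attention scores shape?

Input shape: (29, 88, 1024)
Output shape: (29, 8, 88, 198)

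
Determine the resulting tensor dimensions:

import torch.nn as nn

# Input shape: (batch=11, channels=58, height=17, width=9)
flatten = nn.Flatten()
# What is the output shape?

Input shape: (11, 58, 17, 9)
Output shape: (11, 8874)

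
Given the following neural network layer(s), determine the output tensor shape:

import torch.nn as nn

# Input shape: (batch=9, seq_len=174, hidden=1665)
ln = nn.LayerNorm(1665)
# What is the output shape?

Input shape: (9, 174, 1665)
Output shape: (9, 174, 1665)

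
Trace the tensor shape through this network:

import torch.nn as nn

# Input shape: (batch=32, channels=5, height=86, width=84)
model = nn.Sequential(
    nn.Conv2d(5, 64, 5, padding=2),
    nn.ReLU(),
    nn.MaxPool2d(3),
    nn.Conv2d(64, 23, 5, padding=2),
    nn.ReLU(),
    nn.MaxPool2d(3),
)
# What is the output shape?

Input shape: (32, 5, 86, 84)
  -> after first Conv2d: (32, 64, 86, 84)
  -> after first MaxPool2d: (32, 64, 28, 28)
  -> after second Conv2d: (32, 23, 28, 28)
Output shape: (32, 23, 9, 9)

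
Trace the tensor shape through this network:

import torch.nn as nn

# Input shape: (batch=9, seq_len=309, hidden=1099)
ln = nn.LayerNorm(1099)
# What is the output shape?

Input shape: (9, 309, 1099)
Output shape: (9, 309, 1099)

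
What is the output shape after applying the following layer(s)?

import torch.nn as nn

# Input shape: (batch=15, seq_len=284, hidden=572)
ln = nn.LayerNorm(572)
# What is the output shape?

Input shape: (15, 284, 572)
Output shape: (15, 284, 572)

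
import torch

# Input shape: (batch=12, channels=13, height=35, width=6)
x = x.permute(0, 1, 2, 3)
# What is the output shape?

Input shape: (12, 13, 35, 6)
Output shape: (12, 13, 35, 6)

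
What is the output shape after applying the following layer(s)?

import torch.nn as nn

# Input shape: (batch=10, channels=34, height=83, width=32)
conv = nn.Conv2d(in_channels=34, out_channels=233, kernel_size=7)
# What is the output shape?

Input shape: (10, 34, 83, 32)
Output shape: (10, 233, 77, 26)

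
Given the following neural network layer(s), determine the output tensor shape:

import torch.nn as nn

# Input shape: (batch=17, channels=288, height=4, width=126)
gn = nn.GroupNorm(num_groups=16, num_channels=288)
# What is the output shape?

Input shape: (17, 288, 4, 126)
Output shape: (17, 288, 4, 126)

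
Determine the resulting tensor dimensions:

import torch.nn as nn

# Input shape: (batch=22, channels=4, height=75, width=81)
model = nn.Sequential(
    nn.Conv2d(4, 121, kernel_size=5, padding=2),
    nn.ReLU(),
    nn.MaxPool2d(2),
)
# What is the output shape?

Input shape: (22, 4, 75, 81)
  -> after Conv2d: (22, 121, 75, 81)
  -> after ReLU: (22, 121, 75, 81)
Output shape: (22, 121, 37, 40)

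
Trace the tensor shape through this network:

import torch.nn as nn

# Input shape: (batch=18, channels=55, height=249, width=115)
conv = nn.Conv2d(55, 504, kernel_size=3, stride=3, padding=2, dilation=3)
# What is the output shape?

Input shape: (18, 55, 249, 115)
Output shape: (18, 504, 83, 38)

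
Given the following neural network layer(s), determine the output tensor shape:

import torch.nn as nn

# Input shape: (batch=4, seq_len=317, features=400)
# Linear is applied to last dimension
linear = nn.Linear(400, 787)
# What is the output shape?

Input shape: (4, 317, 400)
Output shape: (4, 317, 787)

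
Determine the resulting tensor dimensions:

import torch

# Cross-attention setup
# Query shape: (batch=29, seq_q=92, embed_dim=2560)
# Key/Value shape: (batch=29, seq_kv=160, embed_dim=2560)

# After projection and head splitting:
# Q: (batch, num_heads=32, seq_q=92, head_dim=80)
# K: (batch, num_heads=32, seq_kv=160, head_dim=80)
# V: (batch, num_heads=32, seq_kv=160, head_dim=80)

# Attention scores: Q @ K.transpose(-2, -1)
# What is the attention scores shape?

Input shape: (29, 92, 2560)
Output shape: (29, 32, 92, 160)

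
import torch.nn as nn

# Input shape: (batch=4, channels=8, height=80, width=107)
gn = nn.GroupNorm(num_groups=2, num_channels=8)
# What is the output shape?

Input shape: (4, 8, 80, 107)
Output shape: (4, 8, 80, 107)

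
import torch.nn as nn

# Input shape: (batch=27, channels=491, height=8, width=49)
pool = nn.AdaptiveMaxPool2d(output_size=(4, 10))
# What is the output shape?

Input shape: (27, 491, 8, 49)
Output shape: (27, 491, 4, 10)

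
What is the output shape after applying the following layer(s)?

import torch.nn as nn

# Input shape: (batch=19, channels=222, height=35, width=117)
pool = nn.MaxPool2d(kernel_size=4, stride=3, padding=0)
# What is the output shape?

Input shape: (19, 222, 35, 117)
Output shape: (19, 222, 11, 38)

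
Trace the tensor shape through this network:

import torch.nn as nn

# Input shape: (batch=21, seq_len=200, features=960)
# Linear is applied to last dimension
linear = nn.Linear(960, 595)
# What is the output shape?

Input shape: (21, 200, 960)
Output shape: (21, 200, 595)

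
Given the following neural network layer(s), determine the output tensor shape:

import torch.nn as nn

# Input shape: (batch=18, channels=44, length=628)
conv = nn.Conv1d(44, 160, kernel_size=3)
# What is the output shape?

Input shape: (18, 44, 628)
Output shape: (18, 160, 626)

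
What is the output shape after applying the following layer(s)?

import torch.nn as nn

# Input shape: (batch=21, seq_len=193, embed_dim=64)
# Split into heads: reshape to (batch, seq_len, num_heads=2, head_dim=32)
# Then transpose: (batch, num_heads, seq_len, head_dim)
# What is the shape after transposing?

Input shape: (21, 193, 64)
  -> after reshape: (21, 193, 2, 32)
Output shape: (21, 2, 193, 32)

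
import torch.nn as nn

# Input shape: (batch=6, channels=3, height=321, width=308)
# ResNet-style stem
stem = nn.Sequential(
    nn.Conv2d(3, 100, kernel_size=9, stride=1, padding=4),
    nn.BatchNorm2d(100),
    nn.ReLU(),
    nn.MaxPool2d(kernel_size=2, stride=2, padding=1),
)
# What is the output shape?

Input shape: (6, 3, 321, 308)
  -> after Conv2d 9x9 stride=1: (6, 100, 321, 308)
Output shape: (6, 100, 161, 155)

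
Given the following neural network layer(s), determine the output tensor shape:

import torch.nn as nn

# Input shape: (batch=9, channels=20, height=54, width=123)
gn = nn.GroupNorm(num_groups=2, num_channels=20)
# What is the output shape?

Input shape: (9, 20, 54, 123)
Output shape: (9, 20, 54, 123)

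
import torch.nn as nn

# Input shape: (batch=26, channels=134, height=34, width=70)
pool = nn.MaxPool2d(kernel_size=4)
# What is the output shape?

Input shape: (26, 134, 34, 70)
Output shape: (26, 134, 8, 17)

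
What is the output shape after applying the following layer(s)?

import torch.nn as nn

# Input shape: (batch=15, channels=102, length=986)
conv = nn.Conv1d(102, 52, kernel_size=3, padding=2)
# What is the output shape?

Input shape: (15, 102, 986)
Output shape: (15, 52, 988)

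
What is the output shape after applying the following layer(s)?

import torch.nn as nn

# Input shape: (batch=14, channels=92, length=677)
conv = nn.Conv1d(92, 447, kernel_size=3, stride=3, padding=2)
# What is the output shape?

Input shape: (14, 92, 677)
Output shape: (14, 447, 227)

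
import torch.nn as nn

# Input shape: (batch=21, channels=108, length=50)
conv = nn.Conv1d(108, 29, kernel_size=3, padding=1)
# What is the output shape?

Input shape: (21, 108, 50)
Output shape: (21, 29, 50)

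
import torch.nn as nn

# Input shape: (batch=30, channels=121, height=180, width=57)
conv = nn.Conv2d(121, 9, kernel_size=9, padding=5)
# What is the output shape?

Input shape: (30, 121, 180, 57)
Output shape: (30, 9, 182, 59)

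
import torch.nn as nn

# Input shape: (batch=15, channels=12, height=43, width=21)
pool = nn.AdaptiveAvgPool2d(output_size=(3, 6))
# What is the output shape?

Input shape: (15, 12, 43, 21)
Output shape: (15, 12, 3, 6)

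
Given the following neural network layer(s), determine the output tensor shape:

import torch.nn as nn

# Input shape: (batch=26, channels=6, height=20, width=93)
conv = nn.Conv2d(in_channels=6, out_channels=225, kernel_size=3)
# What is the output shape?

Input shape: (26, 6, 20, 93)
Output shape: (26, 225, 18, 91)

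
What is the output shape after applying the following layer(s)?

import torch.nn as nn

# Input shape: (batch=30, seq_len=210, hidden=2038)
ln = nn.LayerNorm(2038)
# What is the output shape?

Input shape: (30, 210, 2038)
Output shape: (30, 210, 2038)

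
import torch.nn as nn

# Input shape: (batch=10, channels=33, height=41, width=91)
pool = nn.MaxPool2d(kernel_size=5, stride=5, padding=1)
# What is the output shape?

Input shape: (10, 33, 41, 91)
Output shape: (10, 33, 8, 18)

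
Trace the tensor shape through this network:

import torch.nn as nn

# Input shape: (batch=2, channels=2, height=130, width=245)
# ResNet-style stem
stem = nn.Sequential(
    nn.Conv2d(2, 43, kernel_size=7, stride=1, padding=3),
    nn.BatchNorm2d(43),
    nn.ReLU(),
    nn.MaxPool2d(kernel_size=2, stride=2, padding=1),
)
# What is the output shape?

Input shape: (2, 2, 130, 245)
  -> after Conv2d 7x7 stride=1: (2, 43, 130, 245)
Output shape: (2, 43, 66, 123)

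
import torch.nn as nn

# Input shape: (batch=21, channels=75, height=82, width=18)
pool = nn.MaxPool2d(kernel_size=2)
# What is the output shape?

Input shape: (21, 75, 82, 18)
Output shape: (21, 75, 41, 9)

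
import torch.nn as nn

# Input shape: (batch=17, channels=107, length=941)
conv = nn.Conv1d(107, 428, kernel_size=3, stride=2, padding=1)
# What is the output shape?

Input shape: (17, 107, 941)
Output shape: (17, 428, 471)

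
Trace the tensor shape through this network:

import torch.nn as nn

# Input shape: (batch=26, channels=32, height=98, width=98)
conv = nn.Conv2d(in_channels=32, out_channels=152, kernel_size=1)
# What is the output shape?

Input shape: (26, 32, 98, 98)
Output shape: (26, 152, 98, 98)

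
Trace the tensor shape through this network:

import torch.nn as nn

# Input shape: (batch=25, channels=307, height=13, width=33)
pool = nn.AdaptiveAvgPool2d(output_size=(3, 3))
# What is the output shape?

Input shape: (25, 307, 13, 33)
Output shape: (25, 307, 3, 3)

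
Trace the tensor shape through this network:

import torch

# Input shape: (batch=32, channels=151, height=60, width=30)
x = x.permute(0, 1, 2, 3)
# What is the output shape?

Input shape: (32, 151, 60, 30)
Output shape: (32, 151, 60, 30)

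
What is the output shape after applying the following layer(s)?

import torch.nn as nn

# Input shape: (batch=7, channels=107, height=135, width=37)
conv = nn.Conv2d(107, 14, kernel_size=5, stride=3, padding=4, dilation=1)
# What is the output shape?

Input shape: (7, 107, 135, 37)
Output shape: (7, 14, 47, 14)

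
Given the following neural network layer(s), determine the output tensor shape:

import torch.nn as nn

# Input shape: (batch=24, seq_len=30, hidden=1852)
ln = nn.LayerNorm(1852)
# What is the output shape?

Input shape: (24, 30, 1852)
Output shape: (24, 30, 1852)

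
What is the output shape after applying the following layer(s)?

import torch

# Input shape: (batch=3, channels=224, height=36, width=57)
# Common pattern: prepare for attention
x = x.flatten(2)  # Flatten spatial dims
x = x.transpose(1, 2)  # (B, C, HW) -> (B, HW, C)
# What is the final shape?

Input shape: (3, 224, 36, 57)
  -> after flatten(2): (3, 224, 2052)
Output shape: (3, 2052, 224)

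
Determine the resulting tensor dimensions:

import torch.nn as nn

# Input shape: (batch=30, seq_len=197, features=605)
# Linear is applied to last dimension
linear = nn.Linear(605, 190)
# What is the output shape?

Input shape: (30, 197, 605)
Output shape: (30, 197, 190)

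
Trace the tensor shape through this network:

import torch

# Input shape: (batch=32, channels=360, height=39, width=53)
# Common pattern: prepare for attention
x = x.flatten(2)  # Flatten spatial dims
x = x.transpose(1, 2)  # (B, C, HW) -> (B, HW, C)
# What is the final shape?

Input shape: (32, 360, 39, 53)
  -> after flatten(2): (32, 360, 2067)
Output shape: (32, 2067, 360)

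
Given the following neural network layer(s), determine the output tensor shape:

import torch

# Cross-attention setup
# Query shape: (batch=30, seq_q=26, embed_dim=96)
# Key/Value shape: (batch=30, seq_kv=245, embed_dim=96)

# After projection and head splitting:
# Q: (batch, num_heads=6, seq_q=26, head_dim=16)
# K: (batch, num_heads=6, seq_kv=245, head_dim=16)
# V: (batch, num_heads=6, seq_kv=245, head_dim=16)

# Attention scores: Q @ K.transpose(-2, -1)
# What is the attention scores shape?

Input shape: (30, 26, 96)
Output shape: (30, 6, 26, 245)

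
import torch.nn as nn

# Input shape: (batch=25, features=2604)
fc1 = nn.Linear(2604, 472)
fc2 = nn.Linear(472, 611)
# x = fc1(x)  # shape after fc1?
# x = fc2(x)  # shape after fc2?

Input shape: (25, 2604)
  -> after fc1: (25, 472)
Output shape: (25, 611)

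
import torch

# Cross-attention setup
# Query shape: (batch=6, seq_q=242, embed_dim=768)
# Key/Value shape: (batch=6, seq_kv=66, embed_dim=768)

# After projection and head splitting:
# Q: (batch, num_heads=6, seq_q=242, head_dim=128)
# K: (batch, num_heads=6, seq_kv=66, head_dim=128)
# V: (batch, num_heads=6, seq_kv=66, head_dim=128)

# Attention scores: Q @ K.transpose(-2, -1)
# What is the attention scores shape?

Input shape: (6, 242, 768)
Output shape: (6, 6, 242, 66)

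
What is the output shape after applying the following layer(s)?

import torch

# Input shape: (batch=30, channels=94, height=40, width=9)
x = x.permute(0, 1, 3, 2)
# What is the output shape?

Input shape: (30, 94, 40, 9)
Output shape: (30, 94, 9, 40)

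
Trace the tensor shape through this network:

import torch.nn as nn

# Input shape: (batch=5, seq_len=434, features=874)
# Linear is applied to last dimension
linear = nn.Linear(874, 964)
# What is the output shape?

Input shape: (5, 434, 874)
Output shape: (5, 434, 964)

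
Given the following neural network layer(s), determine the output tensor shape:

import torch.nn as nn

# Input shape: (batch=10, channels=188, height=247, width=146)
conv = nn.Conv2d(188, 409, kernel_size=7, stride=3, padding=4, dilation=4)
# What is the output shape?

Input shape: (10, 188, 247, 146)
Output shape: (10, 409, 77, 44)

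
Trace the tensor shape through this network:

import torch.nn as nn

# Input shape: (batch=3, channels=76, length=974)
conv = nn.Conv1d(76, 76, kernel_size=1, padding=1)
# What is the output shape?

Input shape: (3, 76, 974)
Output shape: (3, 76, 976)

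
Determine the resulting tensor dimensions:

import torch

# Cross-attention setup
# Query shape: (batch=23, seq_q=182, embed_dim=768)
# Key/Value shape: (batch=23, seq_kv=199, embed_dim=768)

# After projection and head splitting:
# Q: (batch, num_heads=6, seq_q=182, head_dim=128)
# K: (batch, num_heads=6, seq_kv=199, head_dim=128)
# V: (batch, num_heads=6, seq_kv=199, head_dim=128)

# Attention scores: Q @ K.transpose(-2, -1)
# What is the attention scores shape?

Input shape: (23, 182, 768)
Output shape: (23, 6, 182, 199)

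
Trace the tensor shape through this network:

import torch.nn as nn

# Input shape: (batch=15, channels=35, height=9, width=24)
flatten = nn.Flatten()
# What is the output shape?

Input shape: (15, 35, 9, 24)
Output shape: (15, 7560)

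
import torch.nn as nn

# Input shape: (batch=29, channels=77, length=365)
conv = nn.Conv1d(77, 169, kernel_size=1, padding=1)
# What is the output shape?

Input shape: (29, 77, 365)
Output shape: (29, 169, 367)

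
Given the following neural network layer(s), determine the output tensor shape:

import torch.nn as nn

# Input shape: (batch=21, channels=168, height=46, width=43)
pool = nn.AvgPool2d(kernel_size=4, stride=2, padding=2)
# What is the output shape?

Input shape: (21, 168, 46, 43)
Output shape: (21, 168, 24, 22)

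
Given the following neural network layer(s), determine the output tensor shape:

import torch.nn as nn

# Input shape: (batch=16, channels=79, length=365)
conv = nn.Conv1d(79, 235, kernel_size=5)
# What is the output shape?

Input shape: (16, 79, 365)
Output shape: (16, 235, 361)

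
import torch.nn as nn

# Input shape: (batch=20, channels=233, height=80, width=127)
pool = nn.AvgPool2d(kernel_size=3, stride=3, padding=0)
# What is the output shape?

Input shape: (20, 233, 80, 127)
Output shape: (20, 233, 26, 42)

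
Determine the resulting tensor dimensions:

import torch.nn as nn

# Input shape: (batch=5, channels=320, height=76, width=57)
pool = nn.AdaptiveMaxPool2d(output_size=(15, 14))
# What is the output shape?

Input shape: (5, 320, 76, 57)
Output shape: (5, 320, 15, 14)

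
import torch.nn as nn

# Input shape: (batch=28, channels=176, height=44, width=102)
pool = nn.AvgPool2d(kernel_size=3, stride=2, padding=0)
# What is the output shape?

Input shape: (28, 176, 44, 102)
Output shape: (28, 176, 21, 50)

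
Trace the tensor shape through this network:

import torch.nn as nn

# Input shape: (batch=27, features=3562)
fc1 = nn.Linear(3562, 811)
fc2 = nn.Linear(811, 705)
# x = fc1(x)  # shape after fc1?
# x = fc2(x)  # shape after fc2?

Input shape: (27, 3562)
  -> after fc1: (27, 811)
Output shape: (27, 705)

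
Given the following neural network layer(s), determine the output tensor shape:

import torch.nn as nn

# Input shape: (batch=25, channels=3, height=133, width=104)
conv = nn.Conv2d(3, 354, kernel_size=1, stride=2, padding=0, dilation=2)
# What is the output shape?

Input shape: (25, 3, 133, 104)
Output shape: (25, 354, 67, 52)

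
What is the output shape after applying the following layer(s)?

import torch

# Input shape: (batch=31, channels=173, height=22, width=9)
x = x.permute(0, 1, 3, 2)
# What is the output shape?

Input shape: (31, 173, 22, 9)
Output shape: (31, 173, 9, 22)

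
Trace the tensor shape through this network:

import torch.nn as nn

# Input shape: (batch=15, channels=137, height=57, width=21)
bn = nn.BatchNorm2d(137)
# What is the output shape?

Input shape: (15, 137, 57, 21)
Output shape: (15, 137, 57, 21)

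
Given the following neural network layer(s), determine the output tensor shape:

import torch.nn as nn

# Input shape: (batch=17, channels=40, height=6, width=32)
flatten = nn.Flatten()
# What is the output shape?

Input shape: (17, 40, 6, 32)
Output shape: (17, 7680)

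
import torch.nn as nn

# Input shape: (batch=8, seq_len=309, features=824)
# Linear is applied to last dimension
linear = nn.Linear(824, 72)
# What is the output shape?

Input shape: (8, 309, 824)
Output shape: (8, 309, 72)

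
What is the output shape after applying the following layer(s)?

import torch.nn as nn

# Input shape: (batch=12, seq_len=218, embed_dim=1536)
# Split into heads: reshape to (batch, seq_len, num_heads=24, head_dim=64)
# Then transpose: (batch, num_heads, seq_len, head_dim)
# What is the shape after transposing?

Input shape: (12, 218, 1536)
  -> after reshape: (12, 218, 24, 64)
Output shape: (12, 24, 218, 64)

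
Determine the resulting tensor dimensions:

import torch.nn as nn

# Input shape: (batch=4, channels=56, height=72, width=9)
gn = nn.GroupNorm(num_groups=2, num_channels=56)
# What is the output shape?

Input shape: (4, 56, 72, 9)
Output shape: (4, 56, 72, 9)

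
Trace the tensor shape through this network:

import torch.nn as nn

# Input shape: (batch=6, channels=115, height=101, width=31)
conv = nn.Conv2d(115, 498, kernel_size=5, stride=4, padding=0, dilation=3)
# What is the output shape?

Input shape: (6, 115, 101, 31)
Output shape: (6, 498, 23, 5)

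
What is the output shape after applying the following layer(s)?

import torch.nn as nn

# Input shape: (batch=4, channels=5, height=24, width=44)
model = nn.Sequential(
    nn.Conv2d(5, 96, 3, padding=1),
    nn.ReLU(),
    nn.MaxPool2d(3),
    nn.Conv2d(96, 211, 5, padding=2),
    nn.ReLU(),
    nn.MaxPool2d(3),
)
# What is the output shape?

Input shape: (4, 5, 24, 44)
  -> after first Conv2d: (4, 96, 24, 44)
  -> after first MaxPool2d: (4, 96, 8, 14)
  -> after second Conv2d: (4, 211, 8, 14)
Output shape: (4, 211, 2, 4)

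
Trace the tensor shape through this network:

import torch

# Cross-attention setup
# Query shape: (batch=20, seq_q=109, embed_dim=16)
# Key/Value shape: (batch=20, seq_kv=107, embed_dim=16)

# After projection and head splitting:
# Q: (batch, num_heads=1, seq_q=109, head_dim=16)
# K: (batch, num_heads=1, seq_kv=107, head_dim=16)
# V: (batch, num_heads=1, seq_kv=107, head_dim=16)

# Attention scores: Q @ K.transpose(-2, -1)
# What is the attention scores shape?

Input shape: (20, 109, 16)
Output shape: (20, 1, 109, 107)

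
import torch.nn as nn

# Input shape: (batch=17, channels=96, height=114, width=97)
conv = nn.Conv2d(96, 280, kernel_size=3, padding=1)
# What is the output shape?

Input shape: (17, 96, 114, 97)
Output shape: (17, 280, 114, 97)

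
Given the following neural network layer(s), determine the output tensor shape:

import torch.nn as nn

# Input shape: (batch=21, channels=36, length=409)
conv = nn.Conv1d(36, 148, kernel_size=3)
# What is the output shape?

Input shape: (21, 36, 409)
Output shape: (21, 148, 407)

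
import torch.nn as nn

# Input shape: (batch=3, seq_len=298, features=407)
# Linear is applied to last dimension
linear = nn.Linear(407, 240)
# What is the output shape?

Input shape: (3, 298, 407)
Output shape: (3, 298, 240)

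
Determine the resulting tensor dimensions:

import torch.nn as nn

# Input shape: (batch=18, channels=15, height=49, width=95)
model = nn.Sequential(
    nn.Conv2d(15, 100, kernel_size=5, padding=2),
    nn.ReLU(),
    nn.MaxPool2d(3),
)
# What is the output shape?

Input shape: (18, 15, 49, 95)
  -> after Conv2d: (18, 100, 49, 95)
  -> after ReLU: (18, 100, 49, 95)
Output shape: (18, 100, 16, 31)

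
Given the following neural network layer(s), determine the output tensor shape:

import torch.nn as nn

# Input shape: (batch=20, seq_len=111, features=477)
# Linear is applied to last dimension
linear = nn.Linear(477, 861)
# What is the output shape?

Input shape: (20, 111, 477)
Output shape: (20, 111, 861)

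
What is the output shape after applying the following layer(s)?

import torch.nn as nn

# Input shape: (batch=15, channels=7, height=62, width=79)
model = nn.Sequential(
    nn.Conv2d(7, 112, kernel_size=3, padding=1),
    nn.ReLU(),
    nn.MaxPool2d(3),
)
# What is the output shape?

Input shape: (15, 7, 62, 79)
  -> after Conv2d: (15, 112, 62, 79)
  -> after ReLU: (15, 112, 62, 79)
Output shape: (15, 112, 20, 26)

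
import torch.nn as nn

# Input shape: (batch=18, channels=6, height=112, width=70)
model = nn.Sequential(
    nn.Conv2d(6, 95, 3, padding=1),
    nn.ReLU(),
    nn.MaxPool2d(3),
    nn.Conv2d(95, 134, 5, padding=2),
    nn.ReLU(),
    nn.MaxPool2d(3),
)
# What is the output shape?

Input shape: (18, 6, 112, 70)
  -> after first Conv2d: (18, 95, 112, 70)
  -> after first MaxPool2d: (18, 95, 37, 23)
  -> after second Conv2d: (18, 134, 37, 23)
Output shape: (18, 134, 12, 7)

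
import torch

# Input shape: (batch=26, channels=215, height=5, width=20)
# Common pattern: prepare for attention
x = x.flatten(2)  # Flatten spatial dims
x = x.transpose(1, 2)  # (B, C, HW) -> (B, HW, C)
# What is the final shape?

Input shape: (26, 215, 5, 20)
  -> after flatten(2): (26, 215, 100)
Output shape: (26, 100, 215)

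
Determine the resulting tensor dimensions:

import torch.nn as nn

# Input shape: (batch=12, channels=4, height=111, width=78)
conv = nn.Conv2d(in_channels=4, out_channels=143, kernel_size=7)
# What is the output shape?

Input shape: (12, 4, 111, 78)
Output shape: (12, 143, 105, 72)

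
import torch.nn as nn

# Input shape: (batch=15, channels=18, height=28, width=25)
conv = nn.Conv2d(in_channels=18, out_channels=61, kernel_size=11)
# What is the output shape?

Input shape: (15, 18, 28, 25)
Output shape: (15, 61, 18, 15)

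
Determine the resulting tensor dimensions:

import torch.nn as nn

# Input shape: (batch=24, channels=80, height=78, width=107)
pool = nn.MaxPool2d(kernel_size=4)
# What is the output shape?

Input shape: (24, 80, 78, 107)
Output shape: (24, 80, 19, 26)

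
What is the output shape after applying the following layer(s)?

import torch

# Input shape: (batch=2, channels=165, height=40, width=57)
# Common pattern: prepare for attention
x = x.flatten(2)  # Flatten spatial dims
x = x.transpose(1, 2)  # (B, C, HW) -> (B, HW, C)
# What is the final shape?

Input shape: (2, 165, 40, 57)
  -> after flatten(2): (2, 165, 2280)
Output shape: (2, 2280, 165)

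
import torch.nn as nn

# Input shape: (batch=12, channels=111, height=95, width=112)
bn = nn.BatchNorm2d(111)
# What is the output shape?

Input shape: (12, 111, 95, 112)
Output shape: (12, 111, 95, 112)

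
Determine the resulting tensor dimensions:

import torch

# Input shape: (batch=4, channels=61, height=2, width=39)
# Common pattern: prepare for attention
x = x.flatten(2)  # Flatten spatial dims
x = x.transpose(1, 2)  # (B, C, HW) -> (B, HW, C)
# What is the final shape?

Input shape: (4, 61, 2, 39)
  -> after flatten(2): (4, 61, 78)
Output shape: (4, 78, 61)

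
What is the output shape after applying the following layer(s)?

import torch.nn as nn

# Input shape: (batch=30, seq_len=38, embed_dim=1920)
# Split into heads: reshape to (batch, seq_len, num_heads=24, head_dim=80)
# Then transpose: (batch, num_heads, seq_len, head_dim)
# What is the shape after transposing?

Input shape: (30, 38, 1920)
  -> after reshape: (30, 38, 24, 80)
Output shape: (30, 24, 38, 80)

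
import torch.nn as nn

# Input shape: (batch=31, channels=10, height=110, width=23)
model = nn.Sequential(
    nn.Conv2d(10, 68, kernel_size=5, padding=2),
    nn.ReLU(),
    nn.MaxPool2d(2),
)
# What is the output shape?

Input shape: (31, 10, 110, 23)
  -> after Conv2d: (31, 68, 110, 23)
  -> after ReLU: (31, 68, 110, 23)
Output shape: (31, 68, 55, 11)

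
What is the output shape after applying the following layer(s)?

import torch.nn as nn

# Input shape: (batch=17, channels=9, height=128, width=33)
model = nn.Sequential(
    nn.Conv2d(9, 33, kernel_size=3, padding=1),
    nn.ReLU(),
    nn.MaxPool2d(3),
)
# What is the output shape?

Input shape: (17, 9, 128, 33)
  -> after Conv2d: (17, 33, 128, 33)
  -> after ReLU: (17, 33, 128, 33)
Output shape: (17, 33, 42, 11)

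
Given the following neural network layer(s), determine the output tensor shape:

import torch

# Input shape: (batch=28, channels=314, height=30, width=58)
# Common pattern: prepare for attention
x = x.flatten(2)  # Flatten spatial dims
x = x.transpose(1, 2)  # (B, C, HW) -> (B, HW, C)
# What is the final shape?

Input shape: (28, 314, 30, 58)
  -> after flatten(2): (28, 314, 1740)
Output shape: (28, 1740, 314)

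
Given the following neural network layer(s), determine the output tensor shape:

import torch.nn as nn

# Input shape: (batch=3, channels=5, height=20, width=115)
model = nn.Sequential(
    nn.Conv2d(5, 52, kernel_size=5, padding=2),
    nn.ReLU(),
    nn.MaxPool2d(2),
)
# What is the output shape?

Input shape: (3, 5, 20, 115)
  -> after Conv2d: (3, 52, 20, 115)
  -> after ReLU: (3, 52, 20, 115)
Output shape: (3, 52, 10, 57)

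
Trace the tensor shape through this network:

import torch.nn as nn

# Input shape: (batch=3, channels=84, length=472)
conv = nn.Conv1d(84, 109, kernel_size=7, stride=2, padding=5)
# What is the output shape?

Input shape: (3, 84, 472)
Output shape: (3, 109, 238)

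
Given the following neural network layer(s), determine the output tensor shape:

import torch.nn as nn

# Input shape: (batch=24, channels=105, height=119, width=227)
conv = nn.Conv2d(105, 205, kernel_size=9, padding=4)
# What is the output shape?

Input shape: (24, 105, 119, 227)
Output shape: (24, 205, 119, 227)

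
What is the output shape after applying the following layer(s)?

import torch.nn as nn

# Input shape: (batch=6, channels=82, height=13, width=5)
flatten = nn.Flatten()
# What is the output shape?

Input shape: (6, 82, 13, 5)
Output shape: (6, 5330)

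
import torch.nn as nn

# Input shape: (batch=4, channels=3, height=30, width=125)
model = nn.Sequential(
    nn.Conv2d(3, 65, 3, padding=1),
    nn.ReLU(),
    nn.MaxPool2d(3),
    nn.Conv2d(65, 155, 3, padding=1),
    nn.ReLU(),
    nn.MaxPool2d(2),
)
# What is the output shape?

Input shape: (4, 3, 30, 125)
  -> after first Conv2d: (4, 65, 30, 125)
  -> after first MaxPool2d: (4, 65, 10, 41)
  -> after second Conv2d: (4, 155, 10, 41)
Output shape: (4, 155, 5, 20)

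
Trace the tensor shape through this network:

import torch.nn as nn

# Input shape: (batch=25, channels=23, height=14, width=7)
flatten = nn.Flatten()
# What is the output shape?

Input shape: (25, 23, 14, 7)
Output shape: (25, 2254)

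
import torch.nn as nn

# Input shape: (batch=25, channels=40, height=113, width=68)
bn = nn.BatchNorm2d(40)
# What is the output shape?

Input shape: (25, 40, 113, 68)
Output shape: (25, 40, 113, 68)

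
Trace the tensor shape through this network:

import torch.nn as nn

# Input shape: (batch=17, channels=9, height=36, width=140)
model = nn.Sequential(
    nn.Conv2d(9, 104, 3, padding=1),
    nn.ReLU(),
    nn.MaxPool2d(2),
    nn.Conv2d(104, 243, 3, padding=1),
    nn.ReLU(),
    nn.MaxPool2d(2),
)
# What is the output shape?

Input shape: (17, 9, 36, 140)
  -> after first Conv2d: (17, 104, 36, 140)
  -> after first MaxPool2d: (17, 104, 18, 70)
  -> after second Conv2d: (17, 243, 18, 70)
Output shape: (17, 243, 9, 35)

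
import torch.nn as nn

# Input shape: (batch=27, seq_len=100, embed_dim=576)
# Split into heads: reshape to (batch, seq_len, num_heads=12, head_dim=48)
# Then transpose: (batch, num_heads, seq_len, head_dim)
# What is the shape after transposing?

Input shape: (27, 100, 576)
  -> after reshape: (27, 100, 12, 48)
Output shape: (27, 12, 100, 48)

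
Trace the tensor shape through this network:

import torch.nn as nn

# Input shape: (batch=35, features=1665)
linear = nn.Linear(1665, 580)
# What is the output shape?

Input shape: (35, 1665)
Output shape: (35, 580)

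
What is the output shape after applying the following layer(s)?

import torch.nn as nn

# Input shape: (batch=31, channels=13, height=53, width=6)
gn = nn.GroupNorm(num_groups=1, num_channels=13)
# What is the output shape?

Input shape: (31, 13, 53, 6)
Output shape: (31, 13, 53, 6)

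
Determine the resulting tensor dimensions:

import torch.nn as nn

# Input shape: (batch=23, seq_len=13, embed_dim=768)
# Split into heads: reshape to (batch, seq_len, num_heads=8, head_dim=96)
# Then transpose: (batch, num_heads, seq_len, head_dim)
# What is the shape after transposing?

Input shape: (23, 13, 768)
  -> after reshape: (23, 13, 8, 96)
Output shape: (23, 8, 13, 96)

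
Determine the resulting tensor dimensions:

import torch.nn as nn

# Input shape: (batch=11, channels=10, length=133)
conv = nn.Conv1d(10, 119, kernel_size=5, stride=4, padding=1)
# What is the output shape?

Input shape: (11, 10, 133)
Output shape: (11, 119, 33)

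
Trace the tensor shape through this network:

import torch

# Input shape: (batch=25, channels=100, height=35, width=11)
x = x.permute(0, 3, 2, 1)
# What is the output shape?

Input shape: (25, 100, 35, 11)
Output shape: (25, 11, 35, 100)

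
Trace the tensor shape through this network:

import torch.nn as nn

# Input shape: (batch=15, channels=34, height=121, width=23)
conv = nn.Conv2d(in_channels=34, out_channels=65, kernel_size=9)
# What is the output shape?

Input shape: (15, 34, 121, 23)
Output shape: (15, 65, 113, 15)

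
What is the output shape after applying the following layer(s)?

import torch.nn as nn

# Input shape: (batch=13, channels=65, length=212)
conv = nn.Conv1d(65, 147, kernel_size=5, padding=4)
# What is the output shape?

Input shape: (13, 65, 212)
Output shape: (13, 147, 216)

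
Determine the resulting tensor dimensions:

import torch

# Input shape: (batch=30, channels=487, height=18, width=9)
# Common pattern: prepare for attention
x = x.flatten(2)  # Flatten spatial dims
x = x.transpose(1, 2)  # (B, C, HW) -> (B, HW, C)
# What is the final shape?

Input shape: (30, 487, 18, 9)
  -> after flatten(2): (30, 487, 162)
Output shape: (30, 162, 487)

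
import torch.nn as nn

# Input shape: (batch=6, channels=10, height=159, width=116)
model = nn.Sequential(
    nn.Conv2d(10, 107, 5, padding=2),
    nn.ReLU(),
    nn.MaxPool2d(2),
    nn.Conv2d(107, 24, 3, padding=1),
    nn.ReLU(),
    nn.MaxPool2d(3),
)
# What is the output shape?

Input shape: (6, 10, 159, 116)
  -> after first Conv2d: (6, 107, 159, 116)
  -> after first MaxPool2d: (6, 107, 79, 58)
  -> after second Conv2d: (6, 24, 79, 58)
Output shape: (6, 24, 26, 19)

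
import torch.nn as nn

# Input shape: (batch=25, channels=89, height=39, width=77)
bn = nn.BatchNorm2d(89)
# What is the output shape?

Input shape: (25, 89, 39, 77)
Output shape: (25, 89, 39, 77)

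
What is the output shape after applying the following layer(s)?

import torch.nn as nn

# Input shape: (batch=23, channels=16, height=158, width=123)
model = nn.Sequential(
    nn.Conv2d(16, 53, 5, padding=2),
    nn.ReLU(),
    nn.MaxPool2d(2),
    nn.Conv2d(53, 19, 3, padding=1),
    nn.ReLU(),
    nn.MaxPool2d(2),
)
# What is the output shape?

Input shape: (23, 16, 158, 123)
  -> after first Conv2d: (23, 53, 158, 123)
  -> after first MaxPool2d: (23, 53, 79, 61)
  -> after second Conv2d: (23, 19, 79, 61)
Output shape: (23, 19, 39, 30)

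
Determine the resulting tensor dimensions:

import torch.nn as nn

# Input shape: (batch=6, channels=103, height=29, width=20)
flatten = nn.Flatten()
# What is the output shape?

Input shape: (6, 103, 29, 20)
Output shape: (6, 59740)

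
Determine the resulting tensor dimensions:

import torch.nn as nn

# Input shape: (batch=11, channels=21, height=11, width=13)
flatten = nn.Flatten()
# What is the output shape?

Input shape: (11, 21, 11, 13)
Output shape: (11, 3003)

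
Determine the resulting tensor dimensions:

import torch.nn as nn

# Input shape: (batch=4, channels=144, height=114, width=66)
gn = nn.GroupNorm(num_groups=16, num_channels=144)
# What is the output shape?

Input shape: (4, 144, 114, 66)
Output shape: (4, 144, 114, 66)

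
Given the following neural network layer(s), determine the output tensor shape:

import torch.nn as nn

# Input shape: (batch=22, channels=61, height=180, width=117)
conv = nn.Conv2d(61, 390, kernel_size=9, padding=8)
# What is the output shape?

Input shape: (22, 61, 180, 117)
Output shape: (22, 390, 188, 125)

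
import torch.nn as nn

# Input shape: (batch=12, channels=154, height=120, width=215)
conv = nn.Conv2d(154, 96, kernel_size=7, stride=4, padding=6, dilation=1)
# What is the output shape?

Input shape: (12, 154, 120, 215)
Output shape: (12, 96, 32, 56)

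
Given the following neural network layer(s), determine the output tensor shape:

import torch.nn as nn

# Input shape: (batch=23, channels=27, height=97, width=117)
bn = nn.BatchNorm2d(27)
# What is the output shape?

Input shape: (23, 27, 97, 117)
Output shape: (23, 27, 97, 117)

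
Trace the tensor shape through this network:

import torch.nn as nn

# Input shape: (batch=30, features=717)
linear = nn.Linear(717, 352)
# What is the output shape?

Input shape: (30, 717)
Output shape: (30, 352)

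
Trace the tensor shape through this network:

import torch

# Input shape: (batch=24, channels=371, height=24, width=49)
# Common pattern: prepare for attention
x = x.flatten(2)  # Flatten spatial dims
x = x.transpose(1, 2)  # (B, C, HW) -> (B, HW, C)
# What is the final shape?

Input shape: (24, 371, 24, 49)
  -> after flatten(2): (24, 371, 1176)
Output shape: (24, 1176, 371)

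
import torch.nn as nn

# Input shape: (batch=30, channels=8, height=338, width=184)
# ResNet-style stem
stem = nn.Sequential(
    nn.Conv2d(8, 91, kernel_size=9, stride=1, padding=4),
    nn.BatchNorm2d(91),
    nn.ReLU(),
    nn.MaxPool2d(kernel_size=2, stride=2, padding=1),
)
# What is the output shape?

Input shape: (30, 8, 338, 184)
  -> after Conv2d 9x9 stride=1: (30, 91, 338, 184)
Output shape: (30, 91, 170, 93)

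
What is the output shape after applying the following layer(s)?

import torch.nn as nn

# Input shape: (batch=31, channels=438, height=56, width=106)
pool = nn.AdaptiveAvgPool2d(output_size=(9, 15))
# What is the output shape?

Input shape: (31, 438, 56, 106)
Output shape: (31, 438, 9, 15)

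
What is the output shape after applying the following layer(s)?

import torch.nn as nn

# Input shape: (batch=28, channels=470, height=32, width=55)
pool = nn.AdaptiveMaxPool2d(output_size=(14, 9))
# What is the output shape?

Input shape: (28, 470, 32, 55)
Output shape: (28, 470, 14, 9)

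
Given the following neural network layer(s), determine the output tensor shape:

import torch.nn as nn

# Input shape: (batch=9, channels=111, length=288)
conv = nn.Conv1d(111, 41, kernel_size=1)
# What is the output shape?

Input shape: (9, 111, 288)
Output shape: (9, 41, 288)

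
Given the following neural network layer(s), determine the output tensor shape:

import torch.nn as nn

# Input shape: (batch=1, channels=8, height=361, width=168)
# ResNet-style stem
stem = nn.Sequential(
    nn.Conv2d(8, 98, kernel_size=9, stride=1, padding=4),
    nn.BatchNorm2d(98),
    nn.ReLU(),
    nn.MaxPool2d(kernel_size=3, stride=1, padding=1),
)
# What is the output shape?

Input shape: (1, 8, 361, 168)
  -> after Conv2d 9x9 stride=1: (1, 98, 361, 168)
Output shape: (1, 98, 361, 168)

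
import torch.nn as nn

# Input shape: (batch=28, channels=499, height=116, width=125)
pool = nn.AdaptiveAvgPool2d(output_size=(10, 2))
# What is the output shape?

Input shape: (28, 499, 116, 125)
Output shape: (28, 499, 10, 2)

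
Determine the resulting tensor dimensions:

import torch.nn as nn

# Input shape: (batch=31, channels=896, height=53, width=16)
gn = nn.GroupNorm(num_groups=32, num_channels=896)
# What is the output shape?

Input shape: (31, 896, 53, 16)
Output shape: (31, 896, 53, 16)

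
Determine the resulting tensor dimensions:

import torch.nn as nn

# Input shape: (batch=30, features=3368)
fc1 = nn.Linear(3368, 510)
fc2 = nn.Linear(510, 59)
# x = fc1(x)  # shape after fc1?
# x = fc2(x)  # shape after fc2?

Input shape: (30, 3368)
  -> after fc1: (30, 510)
Output shape: (30, 59)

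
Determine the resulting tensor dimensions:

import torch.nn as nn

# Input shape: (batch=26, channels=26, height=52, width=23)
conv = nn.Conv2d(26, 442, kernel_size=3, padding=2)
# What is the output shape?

Input shape: (26, 26, 52, 23)
Output shape: (26, 442, 54, 25)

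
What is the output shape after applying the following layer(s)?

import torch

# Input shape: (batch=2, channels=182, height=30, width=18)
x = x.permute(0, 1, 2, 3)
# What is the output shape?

Input shape: (2, 182, 30, 18)
Output shape: (2, 182, 30, 18)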